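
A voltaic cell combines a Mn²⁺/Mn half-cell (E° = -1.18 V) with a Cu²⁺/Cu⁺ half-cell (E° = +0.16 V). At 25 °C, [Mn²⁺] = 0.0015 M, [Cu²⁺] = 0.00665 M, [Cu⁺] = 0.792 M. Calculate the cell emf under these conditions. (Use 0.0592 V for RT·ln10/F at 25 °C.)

The Cu²⁺/Cu⁺ couple has the higher reduction potential and acts as the cathode, so E°_cell = +0.16 − (-1.18) = 1.34 V.
Balancing electrons gives n = 2; the reaction quotient is Q = [Mn²⁺]·[Cu⁺]^2/[Cu²⁺]^2 = 21.3.
At 25 °C, E = E° − (0.0592/n) log Q = 1.34 − (0.0592/2)(1.328) = 1.340 − 0.039 = 1.301 V.

1.30 V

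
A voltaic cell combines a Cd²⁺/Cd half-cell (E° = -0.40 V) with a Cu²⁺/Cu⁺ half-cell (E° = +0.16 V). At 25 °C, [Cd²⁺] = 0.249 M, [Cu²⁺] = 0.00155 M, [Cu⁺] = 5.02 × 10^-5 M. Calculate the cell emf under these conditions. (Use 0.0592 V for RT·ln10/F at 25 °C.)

The Cu²⁺/Cu⁺ couple has the higher reduction potential and acts as the cathode, so E°_cell = +0.16 − (-0.40) = 0.56 V.
Balancing electrons gives n = 2; the reaction quotient is Q = [Cd²⁺]·[Cu⁺]^2/[Cu²⁺]^2 = 2.61 × 10^-4.
At 25 °C, E = E° − (0.0592/n) log Q = 0.56 − (0.0592/2)(-3.583) = 0.560 + 0.106 = 0.666 V.

0.666 V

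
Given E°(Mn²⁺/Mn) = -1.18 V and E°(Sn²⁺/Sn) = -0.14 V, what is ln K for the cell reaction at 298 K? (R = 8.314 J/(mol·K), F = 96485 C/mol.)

ln K = 81.0

E°_cell = -0.14 − (-1.18) = 1.04 V, with n = 2 electrons transferred.
At equilibrium E = 0, so the Nernst equation gives ln K = nFE°/RT = (2)(96485)(1.04)/((8.314)(298)) = 81.00.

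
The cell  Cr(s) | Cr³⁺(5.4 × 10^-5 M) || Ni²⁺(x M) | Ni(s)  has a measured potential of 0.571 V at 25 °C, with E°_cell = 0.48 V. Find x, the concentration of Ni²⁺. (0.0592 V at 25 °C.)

From the Nernst equation, log Q = n(E° − E)/0.0592 = 6(0.48 − 0.571)/0.0592 = -9.223, so Q = 5.98 × 10^-10.
With Q = [Cr³⁺]^2/[Ni²⁺]^3 and the known concentrations, [Ni²⁺]^3 in the denominator gives [Ni²⁺] = 1.7 M.

1.7 M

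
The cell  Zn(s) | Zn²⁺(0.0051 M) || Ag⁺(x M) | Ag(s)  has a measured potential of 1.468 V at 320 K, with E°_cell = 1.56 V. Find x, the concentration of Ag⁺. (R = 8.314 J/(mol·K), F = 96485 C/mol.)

From the Nernst equation, ln Q = nF(E° − E)/RT = 2×96485×(1.56 − 1.468)/(8.314×320) = 6.673, so Q = 791.
With Q = [Zn²⁺]/[Ag⁺]^2 and the known concentrations, [Ag⁺]^2 in the denominator gives [Ag⁺] = 0.0025 M.

0.0025 M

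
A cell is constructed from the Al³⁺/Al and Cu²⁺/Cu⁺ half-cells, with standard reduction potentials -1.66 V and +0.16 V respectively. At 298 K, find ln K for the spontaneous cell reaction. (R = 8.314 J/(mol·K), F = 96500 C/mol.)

E°_cell = +0.16 − (-1.66) = 1.82 V, with n = 3 electrons transferred.
At equilibrium E = 0, so the Nernst equation gives ln K = nFE°/RT = (3)(96500)(1.82)/((8.314)(298)) = 212.66.

ln K = 212.7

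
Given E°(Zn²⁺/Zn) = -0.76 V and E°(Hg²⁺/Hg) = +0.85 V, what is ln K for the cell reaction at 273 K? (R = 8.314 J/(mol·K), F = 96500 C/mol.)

ln K = 136.9

E°_cell = +0.85 − (-0.76) = 1.61 V, with n = 2 electrons transferred.
At equilibrium E = 0, so the Nernst equation gives ln K = nFE°/RT = (2)(96500)(1.61)/((8.314)(273)) = 136.90.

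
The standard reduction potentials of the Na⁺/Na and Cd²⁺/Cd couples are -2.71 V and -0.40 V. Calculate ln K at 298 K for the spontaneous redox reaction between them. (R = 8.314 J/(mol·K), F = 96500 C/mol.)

E°_cell = -0.40 − (-2.71) = 2.31 V, with n = 2 electrons transferred.
At equilibrium E = 0, so the Nernst equation gives ln K = nFE°/RT = (2)(96500)(2.31)/((8.314)(298)) = 179.95.

ln K = 179.9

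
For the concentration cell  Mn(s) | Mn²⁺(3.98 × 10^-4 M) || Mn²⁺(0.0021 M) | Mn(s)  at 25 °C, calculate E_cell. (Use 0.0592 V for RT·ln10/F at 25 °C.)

Both half-cells are Mn²⁺/Mn, so E°_cell = 0. The concentrated side is the cathode; the cell reaction moves Mn²⁺ from high to low concentration with n = 2.
Q = [Mn²⁺]_dilute/[Mn²⁺]_conc = 3.98 × 10^-4/0.0021 = 0.190.
E = 0 − (0.0592/2) log Q = −(0.0592/2)(-0.722) = 0.0214 V.

0.021 V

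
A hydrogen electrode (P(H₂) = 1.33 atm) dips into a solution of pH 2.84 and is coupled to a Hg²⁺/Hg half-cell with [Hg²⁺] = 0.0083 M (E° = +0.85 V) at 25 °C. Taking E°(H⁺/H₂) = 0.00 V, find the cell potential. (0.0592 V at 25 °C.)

0.96 V

The Hg²⁺/Hg couple is the cathode, so E°_cell = 0.85 V; n = 2.
[H⁺] = 10^(−2.84) = 0.0014 M, and Q = [H⁺]^2 / ([Hg²⁺]·P(H₂)) = 1.89 × 10^-4.
E = E° − (0.0592/2) log Q = 0.85 − (0.0592/2)(-3.723) = 0.960 V.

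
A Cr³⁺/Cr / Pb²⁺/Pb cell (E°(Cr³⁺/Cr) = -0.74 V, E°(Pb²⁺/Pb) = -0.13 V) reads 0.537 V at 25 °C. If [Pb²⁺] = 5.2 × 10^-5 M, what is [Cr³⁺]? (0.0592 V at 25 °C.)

0.0019 M

From the Nernst equation, log Q = n(E° − E)/0.0592 = 6(0.61 − 0.537)/0.0592 = 7.399, so Q = 2.5 × 10^7.
With Q = [Cr³⁺]^2/[Pb²⁺]^3 and the known concentrations, [Cr³⁺]^2 in the numerator gives [Cr³⁺] = 0.0019 M.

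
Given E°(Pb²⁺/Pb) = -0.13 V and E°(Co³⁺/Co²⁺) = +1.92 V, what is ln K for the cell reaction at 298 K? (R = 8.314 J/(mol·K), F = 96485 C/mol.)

ln K = 159.7

E°_cell = +1.92 − (-0.13) = 2.05 V, with n = 2 electrons transferred.
At equilibrium E = 0, so the Nernst equation gives ln K = nFE°/RT = (2)(96485)(2.05)/((8.314)(298)) = 159.67.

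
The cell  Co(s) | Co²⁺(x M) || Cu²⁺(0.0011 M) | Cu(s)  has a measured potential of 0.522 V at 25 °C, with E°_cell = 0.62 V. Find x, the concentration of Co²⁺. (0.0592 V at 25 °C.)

From the Nernst equation, log Q = n(E° − E)/0.0592 = 2(0.62 − 0.522)/0.0592 = 3.311, so Q = 2050.
With Q = [Co²⁺]/[Cu²⁺] and the known concentrations, [Co²⁺] in the numerator gives [Co²⁺] = 2.3 M.

2.3 M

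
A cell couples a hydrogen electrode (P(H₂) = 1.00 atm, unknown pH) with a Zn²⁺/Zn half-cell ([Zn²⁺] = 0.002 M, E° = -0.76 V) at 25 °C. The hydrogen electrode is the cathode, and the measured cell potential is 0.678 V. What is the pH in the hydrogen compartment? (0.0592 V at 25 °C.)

E°_cell = 0.76 V and n = 2.
log Q = n(E° − E)/0.0592 = 2×(0.76 − 0.678)/0.0592 = 2.770.
With Q = [Zn²⁺]·P(H₂) / [H⁺]^2, solving for [H⁺] gives log[H⁺] = -2.735, so pH = 2.73.

pH = 2.73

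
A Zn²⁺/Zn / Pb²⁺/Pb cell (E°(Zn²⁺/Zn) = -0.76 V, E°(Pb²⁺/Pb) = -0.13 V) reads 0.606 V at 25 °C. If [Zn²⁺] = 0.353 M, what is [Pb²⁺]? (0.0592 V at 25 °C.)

From the Nernst equation, log Q = n(E° − E)/0.0592 = 2(0.63 − 0.606)/0.0592 = 0.811, so Q = 6.47.
With Q = [Zn²⁺]/[Pb²⁺] and the known concentrations, [Pb²⁺] in the denominator gives [Pb²⁺] = 0.055 M.

0.055 M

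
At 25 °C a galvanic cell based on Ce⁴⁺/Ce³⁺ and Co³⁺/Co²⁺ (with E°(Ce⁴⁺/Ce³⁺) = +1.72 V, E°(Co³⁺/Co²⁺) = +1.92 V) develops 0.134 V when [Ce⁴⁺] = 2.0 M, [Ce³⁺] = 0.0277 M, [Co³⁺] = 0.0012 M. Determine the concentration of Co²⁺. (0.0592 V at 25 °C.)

2.2 × 10^-4 M

From the Nernst equation, log Q = n(E° − E)/0.0592 = 1(0.20 − 0.134)/0.0592 = 1.115, so Q = 13.0.
With Q = [Ce⁴⁺]·[Co²⁺]/([Ce³⁺]·[Co³⁺]) and the known concentrations, [Co²⁺] in the numerator gives [Co²⁺] = 2.2 × 10^-4 M.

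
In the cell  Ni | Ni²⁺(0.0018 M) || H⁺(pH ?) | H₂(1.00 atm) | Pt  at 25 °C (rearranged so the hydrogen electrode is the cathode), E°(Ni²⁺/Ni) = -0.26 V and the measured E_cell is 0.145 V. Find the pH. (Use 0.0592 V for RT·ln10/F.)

pH = 3.31

E°_cell = 0.26 V and n = 2.
log Q = n(E° − E)/0.0592 = 2×(0.26 − 0.145)/0.0592 = 3.885.
With Q = [Ni²⁺]·P(H₂) / [H⁺]^2, solving for [H⁺] gives log[H⁺] = -3.315, so pH = 3.31.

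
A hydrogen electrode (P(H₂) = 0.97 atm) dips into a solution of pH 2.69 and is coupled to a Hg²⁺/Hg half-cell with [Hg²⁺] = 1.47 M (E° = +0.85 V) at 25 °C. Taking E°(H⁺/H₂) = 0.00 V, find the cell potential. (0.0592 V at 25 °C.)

The Hg²⁺/Hg couple is the cathode, so E°_cell = 0.85 V; n = 2.
[H⁺] = 10^(−2.69) = 0.0020 M, and Q = [H⁺]^2 / ([Hg²⁺]·P(H₂)) = 2.92 × 10^-6.
E = E° − (0.0592/2) log Q = 0.85 − (0.0592/2)(-5.534) = 1.014 V.

1.01 V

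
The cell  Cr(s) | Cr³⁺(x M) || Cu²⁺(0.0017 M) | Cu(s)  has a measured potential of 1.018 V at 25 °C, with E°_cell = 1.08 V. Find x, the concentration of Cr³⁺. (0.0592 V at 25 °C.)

0.097 M

From the Nernst equation, log Q = n(E° − E)/0.0592 = 6(1.08 − 1.018)/0.0592 = 6.284, so Q = 1.92 × 10^6.
With Q = [Cr³⁺]^2/[Cu²⁺]^3 and the known concentrations, [Cr³⁺]^2 in the numerator gives [Cr³⁺] = 0.097 M.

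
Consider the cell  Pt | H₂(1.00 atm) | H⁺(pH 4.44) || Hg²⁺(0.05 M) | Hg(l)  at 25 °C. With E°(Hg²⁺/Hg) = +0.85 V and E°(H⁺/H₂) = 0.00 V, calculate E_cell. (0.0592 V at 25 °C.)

The Hg²⁺/Hg couple is the cathode, so E°_cell = 0.85 V; n = 2.
[H⁺] = 10^(−4.44) = 3.6 × 10^-5 M, and Q = [H⁺]^2 / ([Hg²⁺]·P(H₂)) = 2.64 × 10^-8.
E = E° − (0.0592/2) log Q = 0.85 − (0.0592/2)(-7.579) = 1.074 V.

1.07 V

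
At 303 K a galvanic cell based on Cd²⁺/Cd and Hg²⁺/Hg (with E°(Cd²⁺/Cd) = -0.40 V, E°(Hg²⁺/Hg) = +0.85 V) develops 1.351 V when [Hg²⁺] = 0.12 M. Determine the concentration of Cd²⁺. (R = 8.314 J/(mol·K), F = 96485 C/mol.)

5.2 × 10^-5 M

From the Nernst equation, ln Q = nF(E° − E)/RT = 2×96485×(1.25 − 1.351)/(8.314×303) = -7.737, so Q = 4.36 × 10^-4.
With Q = [Cd²⁺]/[Hg²⁺] and the known concentrations, [Cd²⁺] in the numerator gives [Cd²⁺] = 5.2 × 10^-5 M.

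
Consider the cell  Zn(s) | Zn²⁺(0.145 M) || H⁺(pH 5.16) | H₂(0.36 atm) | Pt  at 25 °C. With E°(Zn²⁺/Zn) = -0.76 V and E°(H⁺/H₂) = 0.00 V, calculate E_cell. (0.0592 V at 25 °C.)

0.49 V

The hydrogen couple is the cathode, so E°_cell = 0.76 V; n = 2.
[H⁺] = 10^(−5.16) = 6.9 × 10^-6 M, and Q = [Zn²⁺]·P(H₂) / [H⁺]^2 = 1.09 × 10^9.
E = E° − (0.0592/2) log Q = 0.76 − (0.0592/2)(9.038) = 0.492 V.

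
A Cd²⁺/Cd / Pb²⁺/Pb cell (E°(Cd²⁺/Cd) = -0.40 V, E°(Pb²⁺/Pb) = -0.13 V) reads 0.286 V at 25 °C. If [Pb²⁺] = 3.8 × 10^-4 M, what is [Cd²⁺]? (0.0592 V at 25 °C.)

1.1 × 10^-4 M

From the Nernst equation, log Q = n(E° − E)/0.0592 = 2(0.27 − 0.286)/0.0592 = -0.541, so Q = 0.288.
With Q = [Cd²⁺]/[Pb²⁺] and the known concentrations, [Cd²⁺] in the numerator gives [Cd²⁺] = 1.1 × 10^-4 M.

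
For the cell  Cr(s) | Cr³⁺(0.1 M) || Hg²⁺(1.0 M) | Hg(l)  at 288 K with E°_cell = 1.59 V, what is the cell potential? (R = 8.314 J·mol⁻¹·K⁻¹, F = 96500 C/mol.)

1.61 V

Balancing electrons gives n = 6; the reaction quotient is Q = [Cr³⁺]^2/[Hg²⁺]^3 = 0.0100.
E = E° − (RT/nF) ln Q = 1.59 − (8.314×288)/(6×96500) × (-4.605) = 1.590 + 0.019 = 1.609 V.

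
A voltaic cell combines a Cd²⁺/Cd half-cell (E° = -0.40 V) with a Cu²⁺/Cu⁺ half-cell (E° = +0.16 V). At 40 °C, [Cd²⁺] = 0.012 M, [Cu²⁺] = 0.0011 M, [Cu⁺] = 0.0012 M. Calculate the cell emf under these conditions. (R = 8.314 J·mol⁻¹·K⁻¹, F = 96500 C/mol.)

The Cu²⁺/Cu⁺ couple has the higher reduction potential and acts as the cathode, so E°_cell = +0.16 − (-0.40) = 0.56 V.
Balancing electrons gives n = 2; the reaction quotient is Q = [Cd²⁺]·[Cu⁺]^2/[Cu²⁺]^2 = 0.0143.
E = E° − (RT/nF) ln Q = 0.56 − (8.314×313)/(2×96500) × (-4.249) = 0.560 + 0.057 = 0.617 V.

0.617 V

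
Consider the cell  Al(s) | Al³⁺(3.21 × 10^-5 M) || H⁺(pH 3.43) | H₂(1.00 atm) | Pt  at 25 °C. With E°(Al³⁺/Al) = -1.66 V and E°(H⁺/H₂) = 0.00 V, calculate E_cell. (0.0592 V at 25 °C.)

1.55 V

The hydrogen couple is the cathode, so E°_cell = 1.66 V; n = 6.
[H⁺] = 10^(−3.43) = 3.7 × 10^-4 M, and Q = [Al³⁺]^2·P(H₂)^3 / [H⁺]^6 = 3.92 × 10^11.
E = E° − (0.0592/6) log Q = 1.66 − (0.0592/6)(11.593) = 1.546 V.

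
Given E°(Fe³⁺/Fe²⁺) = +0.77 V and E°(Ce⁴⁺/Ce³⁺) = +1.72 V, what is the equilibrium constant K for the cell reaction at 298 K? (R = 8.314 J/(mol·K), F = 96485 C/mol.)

1.2 × 10^16

E°_cell = +1.72 − (+0.77) = 0.95 V, with n = 1 electron transferred.
At equilibrium E = 0, so the Nernst equation gives ln K = nFE°/RT = (1)(96485)(0.95)/((8.314)(298)) = 37.00.
K = e^37.00 = 1.2 × 10^16.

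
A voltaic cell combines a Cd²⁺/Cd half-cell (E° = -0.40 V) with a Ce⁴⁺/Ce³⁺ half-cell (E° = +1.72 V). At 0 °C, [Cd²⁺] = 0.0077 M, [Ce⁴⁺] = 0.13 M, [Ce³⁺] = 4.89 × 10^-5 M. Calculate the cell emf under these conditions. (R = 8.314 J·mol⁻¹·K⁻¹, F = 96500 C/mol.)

2.36 V

The Ce⁴⁺/Ce³⁺ couple has the higher reduction potential and acts as the cathode, so E°_cell = +1.72 − (-0.40) = 2.12 V.
Balancing electrons gives n = 2; the reaction quotient is Q = [Cd²⁺]·[Ce³⁺]^2/[Ce⁴⁺]^2 = 1.09 × 10^-9.
E = E° − (RT/nF) ln Q = 2.12 − (8.314×273)/(2×96500) × (-20.638) = 2.120 + 0.243 = 2.363 V.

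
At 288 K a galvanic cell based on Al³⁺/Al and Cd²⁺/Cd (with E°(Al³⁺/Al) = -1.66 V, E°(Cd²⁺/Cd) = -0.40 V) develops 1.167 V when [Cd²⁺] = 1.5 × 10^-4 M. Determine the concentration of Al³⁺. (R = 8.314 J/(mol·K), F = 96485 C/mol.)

0.14 M

From the Nernst equation, ln Q = nF(E° − E)/RT = 6×96485×(1.26 − 1.167)/(8.314×288) = 22.485, so Q = 5.82 × 10^9.
With Q = [Al³⁺]^2/[Cd²⁺]^3 and the known concentrations, [Al³⁺]^2 in the numerator gives [Al³⁺] = 0.14 M.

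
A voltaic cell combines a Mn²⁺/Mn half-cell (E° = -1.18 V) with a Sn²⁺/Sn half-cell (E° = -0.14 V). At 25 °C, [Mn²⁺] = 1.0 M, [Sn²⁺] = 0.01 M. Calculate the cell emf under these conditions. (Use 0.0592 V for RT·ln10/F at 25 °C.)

The Sn²⁺/Sn couple has the higher reduction potential and acts as the cathode, so E°_cell = -0.14 − (-1.18) = 1.04 V.
Balancing electrons gives n = 2; the reaction quotient is Q = [Mn²⁺]/[Sn²⁺] = 100.
At 25 °C, E = E° − (0.0592/n) log Q = 1.04 − (0.0592/2)(2.000) = 1.040 − 0.059 = 0.981 V.

0.981 V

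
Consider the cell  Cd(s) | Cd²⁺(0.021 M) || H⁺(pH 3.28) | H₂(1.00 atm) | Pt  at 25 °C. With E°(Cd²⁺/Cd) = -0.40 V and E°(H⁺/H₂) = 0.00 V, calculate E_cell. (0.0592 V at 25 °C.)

The hydrogen couple is the cathode, so E°_cell = 0.40 V; n = 2.
[H⁺] = 10^(−3.28) = 5.2 × 10^-4 M, and Q = [Cd²⁺]·P(H₂) / [H⁺]^2 = 7.62 × 10^4.
E = E° − (0.0592/2) log Q = 0.40 − (0.0592/2)(4.882) = 0.255 V.

0.26 V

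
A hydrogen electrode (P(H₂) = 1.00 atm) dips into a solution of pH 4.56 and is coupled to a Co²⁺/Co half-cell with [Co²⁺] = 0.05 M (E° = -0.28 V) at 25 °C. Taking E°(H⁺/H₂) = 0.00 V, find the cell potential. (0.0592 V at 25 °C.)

0.049 V

The hydrogen couple is the cathode, so E°_cell = 0.28 V; n = 2.
[H⁺] = 10^(−4.56) = 2.8 × 10^-5 M, and Q = [Co²⁺]·P(H₂) / [H⁺]^2 = 6.59 × 10^7.
E = E° − (0.0592/2) log Q = 0.28 − (0.0592/2)(7.819) = 0.049 V.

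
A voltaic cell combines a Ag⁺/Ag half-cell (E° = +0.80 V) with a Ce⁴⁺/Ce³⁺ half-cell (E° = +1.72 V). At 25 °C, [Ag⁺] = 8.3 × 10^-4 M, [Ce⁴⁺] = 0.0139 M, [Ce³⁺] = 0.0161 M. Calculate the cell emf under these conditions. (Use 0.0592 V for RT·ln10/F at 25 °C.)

1.10 V

The Ce⁴⁺/Ce³⁺ couple has the higher reduction potential and acts as the cathode, so E°_cell = +1.72 − (+0.80) = 0.92 V.
Balancing electrons gives n = 1; the reaction quotient is Q = [Ag⁺]·[Ce³⁺]/[Ce⁴⁺] = 9.61 × 10^-4.
At 25 °C, E = E° − (0.0592/n) log Q = 0.92 − (0.0592/1)(-3.017) = 0.920 + 0.179 = 1.099 V.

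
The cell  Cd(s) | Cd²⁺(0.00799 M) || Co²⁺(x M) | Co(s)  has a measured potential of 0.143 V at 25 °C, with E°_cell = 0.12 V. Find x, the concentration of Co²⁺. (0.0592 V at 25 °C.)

From the Nernst equation, log Q = n(E° − E)/0.0592 = 2(0.12 − 0.143)/0.0592 = -0.777, so Q = 0.167.
With Q = [Cd²⁺]/[Co²⁺] and the known concentrations, [Co²⁺] in the denominator gives [Co²⁺] = 0.048 M.

0.048 M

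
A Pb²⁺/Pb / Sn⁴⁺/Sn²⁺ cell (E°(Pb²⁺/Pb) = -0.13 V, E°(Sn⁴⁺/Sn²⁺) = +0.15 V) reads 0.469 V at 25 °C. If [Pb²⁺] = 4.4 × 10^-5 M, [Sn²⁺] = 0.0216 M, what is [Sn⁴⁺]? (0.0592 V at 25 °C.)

2.3 M

From the Nernst equation, log Q = n(E° − E)/0.0592 = 2(0.28 − 0.469)/0.0592 = -6.385, so Q = 4.12 × 10^-7.
With Q = [Pb²⁺]·[Sn²⁺]/[Sn⁴⁺] and the known concentrations, [Sn⁴⁺] in the denominator gives [Sn⁴⁺] = 2.3 M.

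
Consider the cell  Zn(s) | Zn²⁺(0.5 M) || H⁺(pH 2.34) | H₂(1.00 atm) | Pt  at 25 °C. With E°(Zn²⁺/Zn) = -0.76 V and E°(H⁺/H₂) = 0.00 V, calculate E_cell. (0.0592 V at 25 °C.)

The hydrogen couple is the cathode, so E°_cell = 0.76 V; n = 2.
[H⁺] = 10^(−2.34) = 0.0046 M, and Q = [Zn²⁺]·P(H₂) / [H⁺]^2 = 2.39 × 10^4.
E = E° − (0.0592/2) log Q = 0.76 − (0.0592/2)(4.379) = 0.630 V.

0.63 V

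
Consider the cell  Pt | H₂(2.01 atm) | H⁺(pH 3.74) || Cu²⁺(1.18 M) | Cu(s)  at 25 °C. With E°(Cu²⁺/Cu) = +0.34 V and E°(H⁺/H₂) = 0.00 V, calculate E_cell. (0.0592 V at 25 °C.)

The Cu²⁺/Cu couple is the cathode, so E°_cell = 0.34 V; n = 2.
[H⁺] = 10^(−3.74) = 1.8 × 10^-4 M, and Q = [H⁺]^2 / ([Cu²⁺]·P(H₂)) = 1.4 × 10^-8.
E = E° − (0.0592/2) log Q = 0.34 − (0.0592/2)(-7.855) = 0.573 V.

0.57 V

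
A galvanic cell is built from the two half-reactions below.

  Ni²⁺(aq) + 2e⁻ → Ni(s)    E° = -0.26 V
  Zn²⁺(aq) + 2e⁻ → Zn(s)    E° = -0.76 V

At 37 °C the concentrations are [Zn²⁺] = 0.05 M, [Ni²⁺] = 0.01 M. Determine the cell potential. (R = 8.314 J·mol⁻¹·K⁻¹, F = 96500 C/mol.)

The Ni²⁺/Ni couple has the higher reduction potential and acts as the cathode, so E°_cell = -0.26 − (-0.76) = 0.50 V.
Balancing electrons gives n = 2; the reaction quotient is Q = [Zn²⁺]/[Ni²⁺] = 5.00.
E = E° − (RT/nF) ln Q = 0.50 − (8.314×310)/(2×96500) × (1.609) = 0.500 − 0.021 = 0.479 V.

0.479 V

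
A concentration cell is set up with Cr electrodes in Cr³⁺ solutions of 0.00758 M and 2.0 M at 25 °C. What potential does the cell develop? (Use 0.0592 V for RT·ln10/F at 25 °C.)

Both half-cells are Cr³⁺/Cr, so E°_cell = 0. The concentrated side is the cathode; the cell reaction moves Cr³⁺ from high to low concentration with n = 3.
Q = [Cr³⁺]_dilute/[Cr³⁺]_conc = 0.00758/2.0 = 0.00379.
E = 0 − (0.0592/3) log Q = −(0.0592/3)(-2.421) = 0.0478 V.

0.048 V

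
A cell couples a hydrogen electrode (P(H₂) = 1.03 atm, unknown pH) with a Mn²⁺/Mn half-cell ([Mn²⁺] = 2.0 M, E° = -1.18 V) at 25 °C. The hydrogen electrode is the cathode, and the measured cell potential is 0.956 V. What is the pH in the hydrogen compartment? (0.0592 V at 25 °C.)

E°_cell = 1.18 V and n = 2.
log Q = n(E° − E)/0.0592 = 2×(1.18 − 0.956)/0.0592 = 7.568.
With Q = [Mn²⁺]·P(H₂) / [H⁺]^2, solving for [H⁺] gives log[H⁺] = -3.627, so pH = 3.63.

pH = 3.63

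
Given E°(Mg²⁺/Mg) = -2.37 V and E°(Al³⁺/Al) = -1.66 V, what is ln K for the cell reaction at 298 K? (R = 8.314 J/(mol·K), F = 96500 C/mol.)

ln K = 165.9

E°_cell = -1.66 − (-2.37) = 0.71 V, with n = 6 electrons transferred.
At equilibrium E = 0, so the Nernst equation gives ln K = nFE°/RT = (6)(96500)(0.71)/((8.314)(298)) = 165.92.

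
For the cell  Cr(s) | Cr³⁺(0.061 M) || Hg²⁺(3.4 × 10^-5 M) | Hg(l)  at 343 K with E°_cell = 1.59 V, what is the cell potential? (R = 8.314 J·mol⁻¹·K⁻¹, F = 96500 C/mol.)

Balancing electrons gives n = 6; the reaction quotient is Q = [Cr³⁺]^2/[Hg²⁺]^3 = 9.47 × 10^10.
E = E° − (RT/nF) ln Q = 1.59 − (8.314×343)/(6×96500) × (25.274) = 1.590 − 0.124 = 1.466 V.

1.47 V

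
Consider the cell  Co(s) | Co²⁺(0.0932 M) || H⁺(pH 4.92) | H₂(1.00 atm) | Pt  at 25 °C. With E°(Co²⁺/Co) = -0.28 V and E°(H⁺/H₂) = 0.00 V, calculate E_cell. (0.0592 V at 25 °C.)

The hydrogen couple is the cathode, so E°_cell = 0.28 V; n = 2.
[H⁺] = 10^(−4.92) = 1.2 × 10^-5 M, and Q = [Co²⁺]·P(H₂) / [H⁺]^2 = 6.45 × 10^8.
E = E° − (0.0592/2) log Q = 0.28 − (0.0592/2)(8.809) = 0.019 V.

0.019 V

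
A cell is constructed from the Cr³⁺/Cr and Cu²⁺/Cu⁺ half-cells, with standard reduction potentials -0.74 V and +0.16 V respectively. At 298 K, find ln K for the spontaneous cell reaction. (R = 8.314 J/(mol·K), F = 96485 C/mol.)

ln K = 105.1

E°_cell = +0.16 − (-0.74) = 0.90 V, with n = 3 electrons transferred.
At equilibrium E = 0, so the Nernst equation gives ln K = nFE°/RT = (3)(96485)(0.90)/((8.314)(298)) = 105.15.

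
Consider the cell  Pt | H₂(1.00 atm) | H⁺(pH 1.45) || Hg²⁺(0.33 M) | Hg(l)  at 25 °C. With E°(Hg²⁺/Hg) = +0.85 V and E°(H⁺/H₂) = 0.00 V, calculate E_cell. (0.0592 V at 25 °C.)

0.92 V

The Hg²⁺/Hg couple is the cathode, so E°_cell = 0.85 V; n = 2.
[H⁺] = 10^(−1.45) = 0.035 M, and Q = [H⁺]^2 / ([Hg²⁺]·P(H₂)) = 0.00381.
E = E° − (0.0592/2) log Q = 0.85 − (0.0592/2)(-2.419) = 0.922 V.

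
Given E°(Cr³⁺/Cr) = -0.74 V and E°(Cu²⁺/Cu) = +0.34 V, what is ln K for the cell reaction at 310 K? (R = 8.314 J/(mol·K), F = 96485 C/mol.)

E°_cell = +0.34 − (-0.74) = 1.08 V, with n = 6 electrons transferred.
At equilibrium E = 0, so the Nernst equation gives ln K = nFE°/RT = (6)(96485)(1.08)/((8.314)(310)) = 242.58.

ln K = 242.6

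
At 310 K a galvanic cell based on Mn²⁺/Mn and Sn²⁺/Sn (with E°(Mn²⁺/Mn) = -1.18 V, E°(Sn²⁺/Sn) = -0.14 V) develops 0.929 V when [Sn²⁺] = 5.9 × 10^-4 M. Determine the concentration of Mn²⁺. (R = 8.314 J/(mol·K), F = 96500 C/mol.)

From the Nernst equation, ln Q = nF(E° − E)/RT = 2×96500×(1.04 − 0.929)/(8.314×310) = 8.312, so Q = 4070.
With Q = [Mn²⁺]/[Sn²⁺] and the known concentrations, [Mn²⁺] in the numerator gives [Mn²⁺] = 2.4 M.

2.4 M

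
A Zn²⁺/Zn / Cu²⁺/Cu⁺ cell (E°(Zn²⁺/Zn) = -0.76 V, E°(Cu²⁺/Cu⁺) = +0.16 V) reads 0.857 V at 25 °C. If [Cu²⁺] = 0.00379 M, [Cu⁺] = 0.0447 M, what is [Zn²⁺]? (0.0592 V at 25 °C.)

From the Nernst equation, log Q = n(E° − E)/0.0592 = 2(0.92 − 0.857)/0.0592 = 2.128, so Q = 134.
With Q = [Zn²⁺]·[Cu⁺]^2/[Cu²⁺]^2 and the known concentrations, [Zn²⁺] in the numerator gives [Zn²⁺] = 0.97 M.

0.97 M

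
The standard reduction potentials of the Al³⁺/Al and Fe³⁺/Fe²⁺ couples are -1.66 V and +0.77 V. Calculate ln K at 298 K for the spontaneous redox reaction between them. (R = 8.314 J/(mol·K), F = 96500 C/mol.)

ln K = 283.9

E°_cell = +0.77 − (-1.66) = 2.43 V, with n = 3 electrons transferred.
At equilibrium E = 0, so the Nernst equation gives ln K = nFE°/RT = (3)(96500)(2.43)/((8.314)(298)) = 283.94.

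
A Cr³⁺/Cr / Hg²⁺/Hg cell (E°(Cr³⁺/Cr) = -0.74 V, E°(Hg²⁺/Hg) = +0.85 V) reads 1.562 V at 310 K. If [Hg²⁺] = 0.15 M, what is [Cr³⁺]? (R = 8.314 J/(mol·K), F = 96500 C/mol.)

From the Nernst equation, ln Q = nF(E° − E)/RT = 6×96500×(1.59 − 1.562)/(8.314×310) = 6.290, so Q = 539.
With Q = [Cr³⁺]^2/[Hg²⁺]^3 and the known concentrations, [Cr³⁺]^2 in the numerator gives [Cr³⁺] = 1.3 M.

1.3 M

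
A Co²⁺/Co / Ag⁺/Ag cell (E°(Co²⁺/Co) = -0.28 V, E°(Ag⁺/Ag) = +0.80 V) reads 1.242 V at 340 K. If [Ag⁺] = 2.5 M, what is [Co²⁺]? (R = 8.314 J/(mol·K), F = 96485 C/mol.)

9.8 × 10^-5 M

From the Nernst equation, ln Q = nF(E° − E)/RT = 2×96485×(1.08 − 1.242)/(8.314×340) = -11.059, so Q = 1.57 × 10^-5.
With Q = [Co²⁺]/[Ag⁺]^2 and the known concentrations, [Co²⁺] in the numerator gives [Co²⁺] = 9.8 × 10^-5 M.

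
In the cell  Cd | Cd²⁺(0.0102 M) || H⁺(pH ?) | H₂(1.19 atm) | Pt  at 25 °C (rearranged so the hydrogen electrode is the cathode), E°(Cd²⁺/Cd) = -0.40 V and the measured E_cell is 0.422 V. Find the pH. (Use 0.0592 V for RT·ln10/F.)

E°_cell = 0.40 V and n = 2.
log Q = n(E° − E)/0.0592 = 2×(0.40 − 0.422)/0.0592 = -0.743.
With Q = [Cd²⁺]·P(H₂) / [H⁺]^2, solving for [H⁺] gives log[H⁺] = -0.586, so pH = 0.59.

pH = 0.59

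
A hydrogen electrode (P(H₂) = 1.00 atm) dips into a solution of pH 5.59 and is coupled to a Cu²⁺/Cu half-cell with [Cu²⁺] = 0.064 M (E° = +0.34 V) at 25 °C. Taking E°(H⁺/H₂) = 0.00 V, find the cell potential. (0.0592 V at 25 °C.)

The Cu²⁺/Cu couple is the cathode, so E°_cell = 0.34 V; n = 2.
[H⁺] = 10^(−5.59) = 2.6 × 10^-6 M, and Q = [H⁺]^2 / ([Cu²⁺]·P(H₂)) = 1.03 × 10^-10.
E = E° − (0.0592/2) log Q = 0.34 − (0.0592/2)(-9.986) = 0.636 V.

0.64 V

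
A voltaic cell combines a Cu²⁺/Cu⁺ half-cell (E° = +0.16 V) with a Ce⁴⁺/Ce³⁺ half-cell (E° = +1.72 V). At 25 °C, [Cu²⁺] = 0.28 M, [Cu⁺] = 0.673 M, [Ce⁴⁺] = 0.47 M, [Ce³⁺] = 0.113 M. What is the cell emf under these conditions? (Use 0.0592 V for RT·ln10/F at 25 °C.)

1.62 V

The Ce⁴⁺/Ce³⁺ couple has the higher reduction potential and acts as the cathode, so E°_cell = +1.72 − (+0.16) = 1.56 V.
Balancing electrons gives n = 1; the reaction quotient is Q = [Cu²⁺]·[Ce³⁺]/([Cu⁺]·[Ce⁴⁺]) = 0.100.
At 25 °C, E = E° − (0.0592/n) log Q = 1.56 − (0.0592/1)(-1.000) = 1.560 + 0.059 = 1.619 V.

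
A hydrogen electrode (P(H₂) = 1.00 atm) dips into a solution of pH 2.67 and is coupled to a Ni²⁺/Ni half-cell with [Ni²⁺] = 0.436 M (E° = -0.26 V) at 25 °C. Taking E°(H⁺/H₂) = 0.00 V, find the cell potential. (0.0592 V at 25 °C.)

The hydrogen couple is the cathode, so E°_cell = 0.26 V; n = 2.
[H⁺] = 10^(−2.67) = 0.0021 M, and Q = [Ni²⁺]·P(H₂) / [H⁺]^2 = 9.54 × 10^4.
E = E° − (0.0592/2) log Q = 0.26 − (0.0592/2)(4.979) = 0.113 V.

0.11 V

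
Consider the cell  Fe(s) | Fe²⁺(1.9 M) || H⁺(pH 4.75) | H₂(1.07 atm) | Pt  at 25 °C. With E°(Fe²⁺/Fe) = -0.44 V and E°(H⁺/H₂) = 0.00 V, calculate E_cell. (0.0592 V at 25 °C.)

0.15 V

The hydrogen couple is the cathode, so E°_cell = 0.44 V; n = 2.
[H⁺] = 10^(−4.75) = 1.8 × 10^-5 M, and Q = [Fe²⁺]·P(H₂) / [H⁺]^2 = 6.43 × 10^9.
E = E° − (0.0592/2) log Q = 0.44 − (0.0592/2)(9.808) = 0.150 V.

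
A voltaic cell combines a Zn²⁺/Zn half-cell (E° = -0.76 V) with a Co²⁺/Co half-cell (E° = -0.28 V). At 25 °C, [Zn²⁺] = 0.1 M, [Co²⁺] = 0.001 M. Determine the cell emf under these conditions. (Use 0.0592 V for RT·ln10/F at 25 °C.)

0.421 V

The Co²⁺/Co couple has the higher reduction potential and acts as the cathode, so E°_cell = -0.28 − (-0.76) = 0.48 V.
Balancing electrons gives n = 2; the reaction quotient is Q = [Zn²⁺]/[Co²⁺] = 100.
At 25 °C, E = E° − (0.0592/n) log Q = 0.48 − (0.0592/2)(2.000) = 0.480 − 0.059 = 0.421 V.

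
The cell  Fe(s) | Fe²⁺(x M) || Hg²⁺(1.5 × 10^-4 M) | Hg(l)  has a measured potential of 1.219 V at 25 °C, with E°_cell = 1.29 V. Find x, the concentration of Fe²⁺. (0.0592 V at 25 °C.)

0.038 M

From the Nernst equation, log Q = n(E° − E)/0.0592 = 2(1.29 − 1.219)/0.0592 = 2.399, so Q = 250.
With Q = [Fe²⁺]/[Hg²⁺] and the known concentrations, [Fe²⁺] in the numerator gives [Fe²⁺] = 0.038 M.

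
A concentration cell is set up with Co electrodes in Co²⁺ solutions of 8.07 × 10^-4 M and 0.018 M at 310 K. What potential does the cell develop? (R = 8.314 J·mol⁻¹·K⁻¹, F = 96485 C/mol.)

0.041 V

Both half-cells are Co²⁺/Co, so E°_cell = 0. The concentrated side is the cathode; the cell reaction moves Co²⁺ from high to low concentration with n = 2.
Q = [Co²⁺]_dilute/[Co²⁺]_conc = 8.07 × 10^-4/0.018 = 0.0448.
E = 0 − (RT/nF) ln Q = −((8.314×310)/(2×96485))(-3.105) = 0.0415 V.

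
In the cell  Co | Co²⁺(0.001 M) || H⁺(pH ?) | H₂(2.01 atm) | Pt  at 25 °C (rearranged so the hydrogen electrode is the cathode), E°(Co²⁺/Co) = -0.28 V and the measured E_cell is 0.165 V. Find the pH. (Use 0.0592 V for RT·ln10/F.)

pH = 3.29

E°_cell = 0.28 V and n = 2.
log Q = n(E° − E)/0.0592 = 2×(0.28 − 0.165)/0.0592 = 3.885.
With Q = [Co²⁺]·P(H₂) / [H⁺]^2, solving for [H⁺] gives log[H⁺] = -3.291, so pH = 3.29.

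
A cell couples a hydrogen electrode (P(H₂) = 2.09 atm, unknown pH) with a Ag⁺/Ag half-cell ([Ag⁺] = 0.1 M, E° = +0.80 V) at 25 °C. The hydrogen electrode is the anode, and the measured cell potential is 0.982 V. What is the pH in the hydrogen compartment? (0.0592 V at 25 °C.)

pH = 3.91

E°_cell = 0.80 V and n = 2.
log Q = n(E° − E)/0.0592 = 2×(0.80 − 0.982)/0.0592 = -6.149.
With Q = [H⁺]^2 / ([Ag⁺]^2·P(H₂)), solving for [H⁺] gives log[H⁺] = -3.914, so pH = 3.91.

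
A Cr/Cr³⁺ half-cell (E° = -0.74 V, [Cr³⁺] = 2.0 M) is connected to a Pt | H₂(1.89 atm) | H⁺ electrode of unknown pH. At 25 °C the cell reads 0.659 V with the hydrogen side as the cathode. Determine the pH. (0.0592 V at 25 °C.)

pH = 1.13

E°_cell = 0.74 V and n = 6.
log Q = n(E° − E)/0.0592 = 6×(0.74 − 0.659)/0.0592 = 8.209.
With Q = [Cr³⁺]^2·P(H₂)^3 / [H⁺]^6, solving for [H⁺] gives log[H⁺] = -1.130, so pH = 1.13.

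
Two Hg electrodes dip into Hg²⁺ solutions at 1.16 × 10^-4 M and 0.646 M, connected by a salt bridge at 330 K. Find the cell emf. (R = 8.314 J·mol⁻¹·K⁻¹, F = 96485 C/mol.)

0.12 V

Both half-cells are Hg²⁺/Hg, so E°_cell = 0. The concentrated side is the cathode; the cell reaction moves Hg²⁺ from high to low concentration with n = 2.
Q = [Hg²⁺]_dilute/[Hg²⁺]_conc = 1.16 × 10^-4/0.646 = 1.8 × 10^-4.
E = 0 − (RT/nF) ln Q = −((8.314×330)/(2×96485))(-8.625) = 0.1226 V.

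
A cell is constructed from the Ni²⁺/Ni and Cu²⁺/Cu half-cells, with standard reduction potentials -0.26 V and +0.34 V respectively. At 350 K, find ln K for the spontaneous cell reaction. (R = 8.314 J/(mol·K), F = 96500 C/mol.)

ln K = 39.8

E°_cell = +0.34 − (-0.26) = 0.60 V, with n = 2 electrons transferred.
At equilibrium E = 0, so the Nernst equation gives ln K = nFE°/RT = (2)(96500)(0.60)/((8.314)(350)) = 39.80.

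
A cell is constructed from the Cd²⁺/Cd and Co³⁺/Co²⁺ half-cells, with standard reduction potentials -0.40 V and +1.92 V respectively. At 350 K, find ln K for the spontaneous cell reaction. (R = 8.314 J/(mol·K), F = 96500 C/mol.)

ln K = 153.9

E°_cell = +1.92 − (-0.40) = 2.32 V, with n = 2 electrons transferred.
At equilibrium E = 0, so the Nernst equation gives ln K = nFE°/RT = (2)(96500)(2.32)/((8.314)(350)) = 153.87.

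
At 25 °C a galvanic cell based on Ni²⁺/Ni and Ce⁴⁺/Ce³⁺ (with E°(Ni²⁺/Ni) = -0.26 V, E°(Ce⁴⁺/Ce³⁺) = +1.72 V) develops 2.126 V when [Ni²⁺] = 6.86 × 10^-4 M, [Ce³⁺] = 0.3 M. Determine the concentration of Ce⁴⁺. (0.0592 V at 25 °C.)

2.3 M

From the Nernst equation, log Q = n(E° − E)/0.0592 = 2(1.98 − 2.126)/0.0592 = -4.932, so Q = 1.17 × 10^-5.
With Q = [Ni²⁺]·[Ce³⁺]^2/[Ce⁴⁺]^2 and the known concentrations, [Ce⁴⁺]^2 in the denominator gives [Ce⁴⁺] = 2.3 M.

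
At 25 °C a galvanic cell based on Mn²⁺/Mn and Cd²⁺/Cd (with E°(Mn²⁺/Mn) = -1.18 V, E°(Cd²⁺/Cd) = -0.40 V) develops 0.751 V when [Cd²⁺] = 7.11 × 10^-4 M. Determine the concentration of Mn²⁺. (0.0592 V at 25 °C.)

From the Nernst equation, log Q = n(E° − E)/0.0592 = 2(0.78 − 0.751)/0.0592 = 0.980, so Q = 9.54.
With Q = [Mn²⁺]/[Cd²⁺] and the known concentrations, [Mn²⁺] in the numerator gives [Mn²⁺] = 0.0068 M.

0.0068 M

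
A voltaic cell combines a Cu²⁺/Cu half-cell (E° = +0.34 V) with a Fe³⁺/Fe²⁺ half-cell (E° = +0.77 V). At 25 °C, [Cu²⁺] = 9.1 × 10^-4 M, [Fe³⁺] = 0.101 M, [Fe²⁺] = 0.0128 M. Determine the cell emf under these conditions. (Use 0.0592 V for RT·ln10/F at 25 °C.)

0.573 V

The Fe³⁺/Fe²⁺ couple has the higher reduction potential and acts as the cathode, so E°_cell = +0.77 − (+0.34) = 0.43 V.
Balancing electrons gives n = 2; the reaction quotient is Q = [Cu²⁺]·[Fe²⁺]^2/[Fe³⁺]^2 = 1.46 × 10^-5.
At 25 °C, E = E° − (0.0592/n) log Q = 0.43 − (0.0592/2)(-4.835) = 0.430 + 0.143 = 0.573 V.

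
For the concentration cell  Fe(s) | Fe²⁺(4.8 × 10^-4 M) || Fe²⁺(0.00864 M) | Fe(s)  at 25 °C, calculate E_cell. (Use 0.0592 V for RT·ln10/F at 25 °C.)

Both half-cells are Fe²⁺/Fe, so E°_cell = 0. The concentrated side is the cathode; the cell reaction moves Fe²⁺ from high to low concentration with n = 2.
Q = [Fe²⁺]_dilute/[Fe²⁺]_conc = 4.8 × 10^-4/0.00864 = 0.0556.
E = 0 − (0.0592/2) log Q = −(0.0592/2)(-1.255) = 0.0371 V.

0.037 V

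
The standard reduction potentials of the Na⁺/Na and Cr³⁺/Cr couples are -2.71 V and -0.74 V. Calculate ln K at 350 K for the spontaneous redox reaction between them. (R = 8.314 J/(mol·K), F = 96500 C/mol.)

E°_cell = -0.74 − (-2.71) = 1.97 V, with n = 3 electrons transferred.
At equilibrium E = 0, so the Nernst equation gives ln K = nFE°/RT = (3)(96500)(1.97)/((8.314)(350)) = 195.99.

ln K = 196.0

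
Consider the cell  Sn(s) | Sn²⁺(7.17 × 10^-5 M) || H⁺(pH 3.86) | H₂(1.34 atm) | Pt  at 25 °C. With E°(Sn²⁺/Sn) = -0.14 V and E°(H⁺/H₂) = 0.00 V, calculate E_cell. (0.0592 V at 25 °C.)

The hydrogen couple is the cathode, so E°_cell = 0.14 V; n = 2.
[H⁺] = 10^(−3.86) = 1.4 × 10^-4 M, and Q = [Sn²⁺]·P(H₂) / [H⁺]^2 = 5040.
E = E° − (0.0592/2) log Q = 0.14 − (0.0592/2)(3.703) = 0.030 V.

0.030 V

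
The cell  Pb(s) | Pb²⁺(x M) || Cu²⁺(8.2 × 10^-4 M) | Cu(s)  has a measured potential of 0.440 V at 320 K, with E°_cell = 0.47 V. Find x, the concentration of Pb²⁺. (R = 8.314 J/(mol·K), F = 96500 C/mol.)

From the Nernst equation, ln Q = nF(E° − E)/RT = 2×96500×(0.47 − 0.440)/(8.314×320) = 2.176, so Q = 8.81.
With Q = [Pb²⁺]/[Cu²⁺] and the known concentrations, [Pb²⁺] in the numerator gives [Pb²⁺] = 0.0072 M.

0.0072 M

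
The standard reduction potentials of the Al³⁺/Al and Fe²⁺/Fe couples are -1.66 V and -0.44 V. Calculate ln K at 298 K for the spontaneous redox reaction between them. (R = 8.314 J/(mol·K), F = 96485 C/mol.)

E°_cell = -0.44 − (-1.66) = 1.22 V, with n = 6 electrons transferred.
At equilibrium E = 0, so the Nernst equation gives ln K = nFE°/RT = (6)(96485)(1.22)/((8.314)(298)) = 285.07.

ln K = 285.1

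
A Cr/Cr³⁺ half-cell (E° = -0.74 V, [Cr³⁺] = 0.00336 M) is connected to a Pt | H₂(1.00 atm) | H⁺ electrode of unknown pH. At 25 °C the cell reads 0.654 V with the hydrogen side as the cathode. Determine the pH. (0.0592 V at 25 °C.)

pH = 2.28

E°_cell = 0.74 V and n = 6.
log Q = n(E° − E)/0.0592 = 6×(0.74 − 0.654)/0.0592 = 8.716.
With Q = [Cr³⁺]^2·P(H₂)^3 / [H⁺]^6, solving for [H⁺] gives log[H⁺] = -2.277, so pH = 2.28.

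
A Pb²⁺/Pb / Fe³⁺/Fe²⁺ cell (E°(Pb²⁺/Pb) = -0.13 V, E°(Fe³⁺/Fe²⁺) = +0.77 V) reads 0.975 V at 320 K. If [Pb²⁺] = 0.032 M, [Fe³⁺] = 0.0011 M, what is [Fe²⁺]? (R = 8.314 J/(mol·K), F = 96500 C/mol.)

From the Nernst equation, ln Q = nF(E° − E)/RT = 2×96500×(0.90 − 0.975)/(8.314×320) = -5.441, so Q = 0.00434.
With Q = [Pb²⁺]·[Fe²⁺]^2/[Fe³⁺]^2 and the known concentrations, [Fe²⁺]^2 in the numerator gives [Fe²⁺] = 4 × 10^-4 M.

4 × 10^-4 M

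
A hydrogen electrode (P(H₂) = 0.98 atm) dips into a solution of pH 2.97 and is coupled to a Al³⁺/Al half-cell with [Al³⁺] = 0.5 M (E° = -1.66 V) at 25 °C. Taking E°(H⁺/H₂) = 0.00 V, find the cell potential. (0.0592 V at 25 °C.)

The hydrogen couple is the cathode, so E°_cell = 1.66 V; n = 6.
[H⁺] = 10^(−2.97) = 0.0011 M, and Q = [Al³⁺]^2·P(H₂)^3 / [H⁺]^6 = 1.55 × 10^17.
E = E° − (0.0592/6) log Q = 1.66 − (0.0592/6)(17.192) = 1.490 V.

1.49 V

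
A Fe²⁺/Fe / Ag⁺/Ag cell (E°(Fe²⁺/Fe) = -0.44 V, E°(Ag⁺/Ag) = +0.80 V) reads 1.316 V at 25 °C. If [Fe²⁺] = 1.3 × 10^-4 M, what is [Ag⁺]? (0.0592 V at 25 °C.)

0.22 M

From the Nernst equation, log Q = n(E° − E)/0.0592 = 2(1.24 − 1.316)/0.0592 = -2.568, so Q = 0.00271.
With Q = [Fe²⁺]/[Ag⁺]^2 and the known concentrations, [Ag⁺]^2 in the denominator gives [Ag⁺] = 0.22 M.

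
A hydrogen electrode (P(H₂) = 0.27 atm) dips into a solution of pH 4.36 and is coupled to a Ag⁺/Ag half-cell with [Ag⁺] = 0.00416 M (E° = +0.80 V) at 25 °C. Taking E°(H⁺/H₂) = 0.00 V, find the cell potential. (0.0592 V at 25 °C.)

0.90 V

The Ag⁺/Ag couple is the cathode, so E°_cell = 0.80 V; n = 2.
[H⁺] = 10^(−4.36) = 4.4 × 10^-5 M, and Q = [H⁺]^2 / ([Ag⁺]^2·P(H₂)) = 4.08 × 10^-4.
E = E° − (0.0592/2) log Q = 0.80 − (0.0592/2)(-3.390) = 0.900 V.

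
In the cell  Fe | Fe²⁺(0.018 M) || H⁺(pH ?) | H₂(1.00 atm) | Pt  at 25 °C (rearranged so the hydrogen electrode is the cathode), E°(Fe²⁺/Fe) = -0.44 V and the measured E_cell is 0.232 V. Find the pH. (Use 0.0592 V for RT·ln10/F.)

pH = 4.39

E°_cell = 0.44 V and n = 2.
log Q = n(E° − E)/0.0592 = 2×(0.44 − 0.232)/0.0592 = 7.027.
With Q = [Fe²⁺]·P(H₂) / [H⁺]^2, solving for [H⁺] gives log[H⁺] = -4.386, so pH = 4.39.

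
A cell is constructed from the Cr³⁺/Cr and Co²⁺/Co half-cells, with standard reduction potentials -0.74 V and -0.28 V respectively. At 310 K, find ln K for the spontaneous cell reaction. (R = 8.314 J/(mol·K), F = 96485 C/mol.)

ln K = 103.3

E°_cell = -0.28 − (-0.74) = 0.46 V, with n = 6 electrons transferred.
At equilibrium E = 0, so the Nernst equation gives ln K = nFE°/RT = (6)(96485)(0.46)/((8.314)(310)) = 103.32.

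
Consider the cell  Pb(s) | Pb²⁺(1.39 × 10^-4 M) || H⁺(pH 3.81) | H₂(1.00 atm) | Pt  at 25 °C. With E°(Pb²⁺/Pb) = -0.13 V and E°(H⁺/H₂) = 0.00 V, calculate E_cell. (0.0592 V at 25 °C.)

The hydrogen couple is the cathode, so E°_cell = 0.13 V; n = 2.
[H⁺] = 10^(−3.81) = 1.5 × 10^-4 M, and Q = [Pb²⁺]·P(H₂) / [H⁺]^2 = 5790.
E = E° − (0.0592/2) log Q = 0.13 − (0.0592/2)(3.763) = 0.019 V.

0.019 V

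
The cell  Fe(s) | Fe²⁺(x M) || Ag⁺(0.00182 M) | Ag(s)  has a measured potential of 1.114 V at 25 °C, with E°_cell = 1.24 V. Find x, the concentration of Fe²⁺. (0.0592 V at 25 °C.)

From the Nernst equation, log Q = n(E° − E)/0.0592 = 2(1.24 − 1.114)/0.0592 = 4.257, so Q = 1.81 × 10^4.
With Q = [Fe²⁺]/[Ag⁺]^2 and the known concentrations, [Fe²⁺] in the numerator gives [Fe²⁺] = 0.06 M.

0.06 M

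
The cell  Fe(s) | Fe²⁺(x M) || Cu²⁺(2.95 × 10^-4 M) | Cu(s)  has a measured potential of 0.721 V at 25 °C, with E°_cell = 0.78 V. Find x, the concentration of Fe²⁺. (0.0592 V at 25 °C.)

0.029 M

From the Nernst equation, log Q = n(E° − E)/0.0592 = 2(0.78 − 0.721)/0.0592 = 1.993, so Q = 98.5.
With Q = [Fe²⁺]/[Cu²⁺] and the known concentrations, [Fe²⁺] in the numerator gives [Fe²⁺] = 0.029 M.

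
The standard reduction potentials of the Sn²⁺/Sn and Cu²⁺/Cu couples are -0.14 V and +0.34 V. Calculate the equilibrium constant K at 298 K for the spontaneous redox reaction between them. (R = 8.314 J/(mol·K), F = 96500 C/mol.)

E°_cell = +0.34 − (-0.14) = 0.48 V, with n = 2 electrons transferred.
At equilibrium E = 0, so the Nernst equation gives ln K = nFE°/RT = (2)(96500)(0.48)/((8.314)(298)) = 37.39.
K = e^37.39 = 1.7 × 10^16.

1.7 × 10^16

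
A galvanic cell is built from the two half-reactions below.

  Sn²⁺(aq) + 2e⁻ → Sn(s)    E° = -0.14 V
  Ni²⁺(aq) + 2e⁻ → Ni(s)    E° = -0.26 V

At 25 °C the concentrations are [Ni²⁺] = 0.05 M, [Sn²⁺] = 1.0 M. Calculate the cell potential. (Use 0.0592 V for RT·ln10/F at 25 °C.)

The Sn²⁺/Sn couple has the higher reduction potential and acts as the cathode, so E°_cell = -0.14 − (-0.26) = 0.12 V.
Balancing electrons gives n = 2; the reaction quotient is Q = [Ni²⁺]/[Sn²⁺] = 0.0500.
At 25 °C, E = E° − (0.0592/n) log Q = 0.12 − (0.0592/2)(-1.301) = 0.120 + 0.039 = 0.159 V.

0.159 V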